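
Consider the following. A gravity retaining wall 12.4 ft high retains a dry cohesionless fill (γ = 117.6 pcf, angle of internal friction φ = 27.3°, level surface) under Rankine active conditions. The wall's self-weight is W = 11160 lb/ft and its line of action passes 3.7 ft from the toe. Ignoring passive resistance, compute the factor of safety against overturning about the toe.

K_a = tan²(45° − 27.3°/2) = 0.3711.
P_a = ½K_aγH² = 0.5×0.3711×117.6×12.4² = 3355 lb/ft, acting at H/3 = 4.133 ft above the base.
Overturning moment M_o = P_a × H/3 = 3355 × 4.133 = 13870.
Resisting moment M_r = W × 3.7 = 11160 × 3.7 = 41290.
FS_overturning = M_r/M_o = 41290/13870 = 2.977.

2.98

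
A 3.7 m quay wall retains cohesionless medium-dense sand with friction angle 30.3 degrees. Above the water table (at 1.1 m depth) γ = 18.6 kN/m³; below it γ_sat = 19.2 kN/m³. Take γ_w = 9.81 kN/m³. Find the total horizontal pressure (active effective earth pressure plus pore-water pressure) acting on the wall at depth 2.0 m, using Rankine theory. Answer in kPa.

K_a = (1 − sin φ)/(1 + sin φ) = 0.3293.
γ' = 19.2 − 9.81 = 9.390 kN/m³.
Effective vertical stress at 2.0 m: σ'_v = 18.6×1.1 + 9.390×0.900 = 28.91 kPa.
σ'_h = K_a σ'_v = 0.3293 × 28.91 = 9.521 kPa; u = γ_w × 0.900 = 8.829 kPa.
Total σ_h = 9.521 + 8.829 = 18.35 kPa.

18.3 kPa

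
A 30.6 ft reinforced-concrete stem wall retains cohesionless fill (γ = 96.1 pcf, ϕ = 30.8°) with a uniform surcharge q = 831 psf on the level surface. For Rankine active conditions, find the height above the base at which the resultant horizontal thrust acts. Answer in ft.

K_a = 0.3227.
Triangular part P₁ = ½K_aγH² = 14520 at H/3 = 10.20 ft; rectangular part P₂ = K_a q H = 8206 at H/2 = 15.30 ft.
ȳ = (P₁·10.20 + P₂·15.30)/(P₁+P₂) = 12.04 ft.

12.0 ft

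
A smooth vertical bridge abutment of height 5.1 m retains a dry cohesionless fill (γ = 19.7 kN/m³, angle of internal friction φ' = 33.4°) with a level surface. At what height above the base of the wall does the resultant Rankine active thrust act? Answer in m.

K_a = 0.2899.
The pressure distribution is triangular, so the resultant acts at H/3 above the base = 5.1/3 = 1.700 m.

1.70 m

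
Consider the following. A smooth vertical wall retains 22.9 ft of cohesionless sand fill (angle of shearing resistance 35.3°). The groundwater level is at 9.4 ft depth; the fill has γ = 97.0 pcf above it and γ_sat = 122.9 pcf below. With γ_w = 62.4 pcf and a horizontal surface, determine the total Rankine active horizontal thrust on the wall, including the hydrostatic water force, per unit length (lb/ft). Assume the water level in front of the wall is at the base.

11600 lb/ft

K_a = tan²(45° − φ/2) = 0.2675.
γ' = 122.9 − 62.4 = 60.50 pcf. Depth below WT = 13.5 ft.
σ'_h at WT = K_a γ d_w = 243.9 psf; at base = 243.9 + K_a γ' × 13.5 = 462.5 psf.
P₁ (0–9.4 ft) = ½×243.9×9.4 = 1147. P₂ (9.4–22.9 ft) = ½(243.9+462.5)×13.5 = 4768.
P_w = ½ γ_w h₂² = 0.5×62.4×13.5² = 5686. Total = 1147+4768+5686 = 11600 lb/ft.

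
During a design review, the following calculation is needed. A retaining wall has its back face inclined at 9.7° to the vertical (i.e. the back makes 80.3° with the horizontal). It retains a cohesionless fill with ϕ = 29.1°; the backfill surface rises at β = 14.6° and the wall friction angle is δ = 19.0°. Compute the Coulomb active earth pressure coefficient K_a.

0.489

K_a = sin²(α+φ) / [sin²α · sin(α−δ) · (1 + √{sin(φ+δ)sin(φ−β) / (sin(α−δ)sin(α+β))})²].
With α = 80.3°, φ = 29.1°, δ = 19.0°, β = 14.6°: K_a = 0.4885.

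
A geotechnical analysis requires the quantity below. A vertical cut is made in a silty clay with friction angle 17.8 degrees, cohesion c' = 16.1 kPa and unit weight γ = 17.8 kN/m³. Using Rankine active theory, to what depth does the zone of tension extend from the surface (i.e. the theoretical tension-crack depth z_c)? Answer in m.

K_a = tan²(45° − 17.8°/2) = 0.5318; √K_a = 0.7292.
The active pressure is zero where K_a γ z = 2c√K_a, so z_c = 2c/(γ√K_a) = 2×16.1/(17.8×0.7292) = 2.481 m.

2.48 m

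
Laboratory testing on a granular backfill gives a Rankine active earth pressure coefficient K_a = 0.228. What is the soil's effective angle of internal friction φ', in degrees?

K_a = tan²(45° − φ/2) ⇒ 45° − φ/2 = arctan(√0.228) = 25.52°.
φ = 2(45° − 25.52°) = 38.95°.

39.0°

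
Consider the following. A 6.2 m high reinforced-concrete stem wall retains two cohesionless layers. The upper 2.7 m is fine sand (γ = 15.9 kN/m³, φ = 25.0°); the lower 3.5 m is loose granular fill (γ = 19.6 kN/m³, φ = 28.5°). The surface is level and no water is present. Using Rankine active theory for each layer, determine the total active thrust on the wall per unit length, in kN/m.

K_a1 = tan²(45°−25.0°/2) = 0.4059; K_a2 = tan²(45°−28.5°/2) = 0.3540.
Layer 1: σ at base = K_a1 γ₁ h₁ = 17.42 kPa; P₁ = ½×17.42×2.7 = 23.52.
Layer 2: σ_v at top = γ₁h₁ = 42.93; σ_h top = K_a2×42.93 = 15.20; σ_h base = K_a2×(42.93+19.6×3.5) = 39.48.
P₂ = ½(15.20+39.48)×3.5 = 95.67. Total P_a = 23.52+95.67 = 119.2 kN/m.

119 kN/m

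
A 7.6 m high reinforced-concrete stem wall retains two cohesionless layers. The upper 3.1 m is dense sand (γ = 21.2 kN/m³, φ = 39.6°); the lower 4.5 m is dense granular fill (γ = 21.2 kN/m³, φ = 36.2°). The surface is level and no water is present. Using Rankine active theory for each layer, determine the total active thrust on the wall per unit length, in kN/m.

154 kN/m

K_a1 = tan²(45°−39.6°/2) = 0.2214; K_a2 = tan²(45°−36.2°/2) = 0.2574.
Layer 1: σ at base = K_a1 γ₁ h₁ = 14.55 kPa; P₁ = ½×14.55×3.1 = 22.56.
Layer 2: σ_v at top = γ₁h₁ = 65.72; σ_h top = K_a2×65.72 = 16.92; σ_h base = K_a2×(65.72+21.2×4.5) = 41.47.
P₂ = ½(16.92+41.47)×4.5 = 131.4. Total P_a = 22.56+131.4 = 153.9 kN/m.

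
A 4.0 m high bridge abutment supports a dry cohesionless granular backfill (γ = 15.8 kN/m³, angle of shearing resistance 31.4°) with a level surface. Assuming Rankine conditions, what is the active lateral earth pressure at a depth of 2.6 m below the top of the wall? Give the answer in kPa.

12.9 kPa

K_a = (1 − sin φ)/(1 + sin φ) = 0.3149.
σ_h = K_a γ z = 0.3149 × 15.8 × 2.6 = 12.94 kPa.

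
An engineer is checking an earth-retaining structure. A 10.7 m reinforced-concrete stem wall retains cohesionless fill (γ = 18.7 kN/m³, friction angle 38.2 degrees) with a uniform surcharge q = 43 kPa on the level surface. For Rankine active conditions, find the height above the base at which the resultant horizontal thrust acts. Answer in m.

4.10 m

K_a = 0.2358.
Triangular part P₁ = ½K_aγH² = 252.4 at H/3 = 3.567 m; rectangular part P₂ = K_a q H = 108.5 at H/2 = 5.350 m.
ȳ = (P₁·3.567 + P₂·5.350)/(P₁+P₂) = 4.103 m.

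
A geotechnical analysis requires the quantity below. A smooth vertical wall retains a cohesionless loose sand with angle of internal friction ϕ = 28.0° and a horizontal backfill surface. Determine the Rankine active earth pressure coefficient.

K_a = (1 − sin φ)/(1 + sin φ) = (1 − sin 28.0°)/(1 + sin 28.0°) = 0.3610.

0.361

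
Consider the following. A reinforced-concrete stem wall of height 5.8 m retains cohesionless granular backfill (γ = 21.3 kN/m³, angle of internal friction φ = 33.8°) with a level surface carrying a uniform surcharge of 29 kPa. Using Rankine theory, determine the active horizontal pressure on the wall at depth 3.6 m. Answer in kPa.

K_a = (1 − sin φ)/(1 + sin φ) = 0.2851.
σ_v = γz + q = 21.3 × 3.6 + 29 = 105.7 kPa.
σ_h = K_a σ_v = 0.2851 × 105.7 = 30.13 kPa.

30.1 kPa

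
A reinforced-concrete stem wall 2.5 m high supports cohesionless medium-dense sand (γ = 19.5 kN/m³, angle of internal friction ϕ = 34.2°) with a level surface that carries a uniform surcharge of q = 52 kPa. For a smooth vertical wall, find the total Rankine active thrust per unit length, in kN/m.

53.5 kN/m

K_a = tan²(45° − φ/2) = 0.2803.
Soil triangle: ½ K_a γ H² = 0.5×0.2803×19.5×2.5² = 17.08 kN/m.
Surcharge rectangle: K_a q H = 0.2803×52×2.5 = 36.44 kN/m.
Total = 17.08 + 36.44 = 53.53 kN/m.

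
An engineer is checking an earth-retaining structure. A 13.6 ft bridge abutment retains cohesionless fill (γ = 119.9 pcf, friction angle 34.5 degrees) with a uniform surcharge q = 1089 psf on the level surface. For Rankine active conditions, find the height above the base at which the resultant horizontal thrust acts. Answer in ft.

K_a = 0.2768.
Triangular part P₁ = ½K_aγH² = 3069 at H/3 = 4.533 ft; rectangular part P₂ = K_a q H = 4100 at H/2 = 6.800 ft.
ȳ = (P₁·4.533 + P₂·6.800)/(P₁+P₂) = 5.830 ft.

5.83 ft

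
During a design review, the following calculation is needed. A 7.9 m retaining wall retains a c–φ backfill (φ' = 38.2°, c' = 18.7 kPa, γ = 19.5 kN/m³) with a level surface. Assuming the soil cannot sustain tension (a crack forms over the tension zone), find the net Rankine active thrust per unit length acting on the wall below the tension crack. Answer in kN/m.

K_a = 0.2358; √K_a = 0.4856.
Tension-crack depth z_c = 2c/(γ√K_a) = 2×18.7/(19.5×0.4856) = 3.950 m.
σ_a at base = K_a γ H − 2c√K_a = 0.2358×19.5×7.9 − 2×18.7×0.4856 = 18.16 kPa.
P_a = ½ × 18.16 × (H − z_c) = 0.5×18.16×3.950 = 35.87 kN/m.

35.9 kN/m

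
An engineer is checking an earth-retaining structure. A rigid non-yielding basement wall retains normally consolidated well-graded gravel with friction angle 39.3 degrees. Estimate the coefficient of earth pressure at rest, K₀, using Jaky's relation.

K₀ = 1 − sin φ' = 1 − sin 39.3° = 0.3666.

0.367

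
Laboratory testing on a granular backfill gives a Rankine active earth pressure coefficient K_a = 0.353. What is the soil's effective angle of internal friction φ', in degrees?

28.6°

K_a = tan²(45° − φ/2) ⇒ 45° − φ/2 = arctan(√0.353) = 30.72°.
φ = 2(45° − 30.72°) = 28.57°.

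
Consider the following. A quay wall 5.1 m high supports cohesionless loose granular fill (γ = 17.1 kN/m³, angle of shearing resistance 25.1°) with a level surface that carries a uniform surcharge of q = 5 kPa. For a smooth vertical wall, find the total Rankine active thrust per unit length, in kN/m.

K_a = tan²(45° − φ/2) = 0.4043.
Soil triangle: ½ K_a γ H² = 0.5×0.4043×17.1×5.1² = 89.91 kN/m.
Surcharge rectangle: K_a q H = 0.4043×5×5.1 = 10.31 kN/m.
Total = 89.91 + 10.31 = 100.2 kN/m.

100 kN/m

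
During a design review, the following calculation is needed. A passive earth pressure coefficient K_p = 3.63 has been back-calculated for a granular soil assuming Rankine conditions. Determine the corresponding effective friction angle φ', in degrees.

K_p = (1+sin φ)/(1−sin φ) ⇒ sin φ = (K_p − 1)/(K_p + 1) = 0.5680.
φ = arcsin(0.5680) = 34.61°.

34.6°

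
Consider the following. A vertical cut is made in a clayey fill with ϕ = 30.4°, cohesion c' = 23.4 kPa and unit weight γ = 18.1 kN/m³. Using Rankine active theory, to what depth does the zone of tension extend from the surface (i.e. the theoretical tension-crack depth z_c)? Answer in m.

4.51 m

K_a = tan²(45° − 30.4°/2) = 0.3280; √K_a = 0.5727.
The active pressure is zero where K_a γ z = 2c√K_a, so z_c = 2c/(γ√K_a) = 2×23.4/(18.1×0.5727) = 4.515 m.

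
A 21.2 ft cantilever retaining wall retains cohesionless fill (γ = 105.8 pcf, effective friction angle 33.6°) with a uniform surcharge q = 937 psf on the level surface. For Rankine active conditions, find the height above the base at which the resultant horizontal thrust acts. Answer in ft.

8.68 ft

K_a = 0.2875.
Triangular part P₁ = ½K_aγH² = 6836 at H/3 = 7.067 ft; rectangular part P₂ = K_a q H = 5711 at H/2 = 10.60 ft.
ȳ = (P₁·7.067 + P₂·10.60)/(P₁+P₂) = 8.675 ft.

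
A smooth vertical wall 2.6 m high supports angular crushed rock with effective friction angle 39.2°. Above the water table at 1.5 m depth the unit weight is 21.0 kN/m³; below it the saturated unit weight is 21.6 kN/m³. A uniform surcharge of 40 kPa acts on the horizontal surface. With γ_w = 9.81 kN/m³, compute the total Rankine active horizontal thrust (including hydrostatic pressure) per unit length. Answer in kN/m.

44.1 kN/m

K_a = tan²(45° − φ/2) = 0.2255.
γ' = 21.6 − 9.81 = 11.79 kN/m³. h₂ = H − d_w = 1.1 m.
σ'_h: at surface K_a·q = 9.019; at WT K_a(q+γd_w) = 16.12; at base K_a(q+γd_w+γ'h₂) = 19.05 kPa.
P₁ = ½(9.019+16.12)×1.5 = 18.85; P₂ = ½(16.12+19.05)×1.1 = 19.34; P_w = ½γ_w h₂² = 5.935.
Total = 18.85+19.34+5.935 = 44.13 kN/m.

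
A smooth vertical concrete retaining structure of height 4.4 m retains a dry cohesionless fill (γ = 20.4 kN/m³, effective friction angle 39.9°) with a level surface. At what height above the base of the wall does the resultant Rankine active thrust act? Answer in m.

K_a = 0.2184.
The pressure distribution is triangular, so the resultant acts at H/3 above the base = 4.4/3 = 1.467 m.

1.47 m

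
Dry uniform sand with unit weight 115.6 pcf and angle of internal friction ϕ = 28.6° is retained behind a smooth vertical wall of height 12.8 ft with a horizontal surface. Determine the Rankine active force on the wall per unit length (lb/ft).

K_a = tan²(45° − φ/2) = 0.3525.
P_a = ½ K_a γ H² = 0.5 × 0.3525 × 115.6 × 12.8² = 3339 lb/ft.

3340 lb/ft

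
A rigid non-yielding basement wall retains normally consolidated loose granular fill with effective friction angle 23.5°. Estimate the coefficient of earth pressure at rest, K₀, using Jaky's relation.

0.601

K₀ = 1 − sin φ' = 1 − sin 23.5° = 0.6013.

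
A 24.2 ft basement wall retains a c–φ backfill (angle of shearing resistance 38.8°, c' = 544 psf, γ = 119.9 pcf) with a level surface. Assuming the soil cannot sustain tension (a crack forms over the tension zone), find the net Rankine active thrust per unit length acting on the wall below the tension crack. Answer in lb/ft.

381 lb/ft

K_a = 0.2296; √K_a = 0.4791.
Tension-crack depth z_c = 2c/(γ√K_a) = 2×544/(119.9×0.4791) = 18.94 ft.
σ_a at base = K_a γ H − 2c√K_a = 0.2296×119.9×24.2 − 2×544×0.4791 = 144.8 psf.
P_a = ½ × 144.8 × (H − z_c) = 0.5×144.8×5.261 = 380.8 lb/ft.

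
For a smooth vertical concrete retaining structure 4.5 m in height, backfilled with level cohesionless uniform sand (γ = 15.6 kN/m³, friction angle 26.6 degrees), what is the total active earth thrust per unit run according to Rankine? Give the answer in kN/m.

60.2 kN/m

K_a = tan²(45° − φ/2) = 0.3814.
P_a = ½ K_a γ H² = 0.5 × 0.3814 × 15.6 × 4.5² = 60.25 kN/m.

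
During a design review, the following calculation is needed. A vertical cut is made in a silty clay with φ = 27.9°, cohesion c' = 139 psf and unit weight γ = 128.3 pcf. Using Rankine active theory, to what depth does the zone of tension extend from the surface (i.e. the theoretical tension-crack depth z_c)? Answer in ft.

K_a = tan²(45° − 27.9°/2) = 0.3625; √K_a = 0.6020.
The active pressure is zero where K_a γ z = 2c√K_a, so z_c = 2c/(γ√K_a) = 2×139/(128.3×0.6020) = 3.599 ft.

3.60 ft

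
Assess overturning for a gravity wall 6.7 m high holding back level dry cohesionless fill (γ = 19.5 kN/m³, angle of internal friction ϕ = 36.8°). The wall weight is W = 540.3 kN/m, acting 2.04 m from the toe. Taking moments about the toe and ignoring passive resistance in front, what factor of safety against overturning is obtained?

4.50

K_a = tan²(45° − 36.8°/2) = 0.2508.
P_a = ½K_aγH² = 0.5×0.2508×19.5×6.7² = 109.8 kN/m, acting at H/3 = 2.233 m above the base.
Overturning moment M_o = P_a × H/3 = 109.8 × 2.233 = 245.1.
Resisting moment M_r = W × 2.04 = 540.3 × 2.04 = 1102.
FS_overturning = M_r/M_o = 1102/245.1 = 4.497.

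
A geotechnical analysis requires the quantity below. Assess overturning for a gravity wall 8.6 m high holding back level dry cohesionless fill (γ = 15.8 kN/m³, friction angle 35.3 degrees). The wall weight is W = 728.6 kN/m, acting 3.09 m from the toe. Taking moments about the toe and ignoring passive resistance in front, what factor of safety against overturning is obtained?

5.02

K_a = tan²(45° − 35.3°/2) = 0.2675.
P_a = ½K_aγH² = 0.5×0.2675×15.8×8.6² = 156.3 kN/m, acting at H/3 = 2.867 m above the base.
Overturning moment M_o = P_a × H/3 = 156.3 × 2.867 = 448.1.
Resisting moment M_r = W × 3.09 = 728.6 × 3.09 = 2251.
FS_overturning = M_r/M_o = 2251/448.1 = 5.024.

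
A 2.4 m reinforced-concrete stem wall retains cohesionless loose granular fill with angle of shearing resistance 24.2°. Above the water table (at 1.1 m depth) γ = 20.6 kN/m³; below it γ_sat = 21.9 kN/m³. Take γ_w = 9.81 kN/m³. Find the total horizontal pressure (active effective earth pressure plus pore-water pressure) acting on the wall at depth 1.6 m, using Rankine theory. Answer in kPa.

K_a = (1 − sin φ)/(1 + sin φ) = 0.4185.
γ' = 21.9 − 9.81 = 12.09 kN/m³.
Effective vertical stress at 1.6 m: σ'_v = 20.6×1.1 + 12.09×0.500 = 28.71 kPa.
σ'_h = K_a σ'_v = 0.4185 × 28.71 = 12.01 kPa; u = γ_w × 0.500 = 4.905 kPa.
Total σ_h = 12.01 + 4.905 = 16.92 kPa.

16.9 kPa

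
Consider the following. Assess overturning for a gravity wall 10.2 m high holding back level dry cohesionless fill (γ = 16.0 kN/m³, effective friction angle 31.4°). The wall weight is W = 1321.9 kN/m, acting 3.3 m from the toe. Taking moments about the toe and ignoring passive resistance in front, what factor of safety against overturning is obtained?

4.89

K_a = tan²(45° − 31.4°/2) = 0.3149.
P_a = ½K_aγH² = 0.5×0.3149×16.0×10.2² = 262.1 kN/m, acting at H/3 = 3.400 m above the base.
Overturning moment M_o = P_a × H/3 = 262.1 × 3.400 = 891.2.
Resisting moment M_r = W × 3.3 = 1321.9 × 3.3 = 4362.
FS_overturning = M_r/M_o = 4362/891.2 = 4.895.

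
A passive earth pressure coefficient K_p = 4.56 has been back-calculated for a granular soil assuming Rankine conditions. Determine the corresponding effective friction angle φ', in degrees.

39.8°

K_p = (1+sin φ)/(1−sin φ) ⇒ sin φ = (K_p − 1)/(K_p + 1) = 0.6403.
φ = arcsin(0.6403) = 39.81°.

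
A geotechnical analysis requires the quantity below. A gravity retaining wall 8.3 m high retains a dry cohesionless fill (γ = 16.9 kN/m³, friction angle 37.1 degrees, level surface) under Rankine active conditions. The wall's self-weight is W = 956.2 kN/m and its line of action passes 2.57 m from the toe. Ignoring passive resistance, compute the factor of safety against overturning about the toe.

6.17

K_a = tan²(45° − 37.1°/2) = 0.2475.
P_a = ½K_aγH² = 0.5×0.2475×16.9×8.3² = 144.1 kN/m, acting at H/3 = 2.767 m above the base.
Overturning moment M_o = P_a × H/3 = 144.1 × 2.767 = 398.6.
Resisting moment M_r = W × 2.57 = 956.2 × 2.57 = 2457.
FS_overturning = M_r/M_o = 2457/398.6 = 6.165.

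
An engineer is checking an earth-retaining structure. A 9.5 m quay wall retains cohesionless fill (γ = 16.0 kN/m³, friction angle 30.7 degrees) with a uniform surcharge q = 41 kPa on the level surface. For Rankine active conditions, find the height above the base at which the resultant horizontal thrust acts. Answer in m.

K_a = 0.3240.
Triangular part P₁ = ½K_aγH² = 233.9 at H/3 = 3.167 m; rectangular part P₂ = K_a q H = 126.2 at H/2 = 4.750 m.
ȳ = (P₁·3.167 + P₂·4.750)/(P₁+P₂) = 3.722 m.

3.72 m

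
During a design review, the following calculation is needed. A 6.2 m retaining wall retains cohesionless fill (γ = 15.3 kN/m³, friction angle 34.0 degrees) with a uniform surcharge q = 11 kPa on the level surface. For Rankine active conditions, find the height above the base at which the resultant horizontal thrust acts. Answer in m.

K_a = 0.2827.
Triangular part P₁ = ½K_aγH² = 83.14 at H/3 = 2.067 m; rectangular part P₂ = K_a q H = 19.28 at H/2 = 3.100 m.
ȳ = (P₁·2.067 + P₂·3.100)/(P₁+P₂) = 2.261 m.

2.26 m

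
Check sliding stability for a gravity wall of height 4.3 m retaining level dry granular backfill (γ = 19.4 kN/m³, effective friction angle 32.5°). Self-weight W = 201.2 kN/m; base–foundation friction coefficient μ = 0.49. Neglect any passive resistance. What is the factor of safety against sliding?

K_a = tan²(45° − 32.5°/2) = 0.3010.
P_a = ½K_aγH² = 0.5×0.3010×19.4×4.3² = 53.98 kN/m, acting at H/3 = 1.433 m above the base.
FS_sliding = μW / P_a = 0.49×201.2 / 53.98 = 1.826.

1.83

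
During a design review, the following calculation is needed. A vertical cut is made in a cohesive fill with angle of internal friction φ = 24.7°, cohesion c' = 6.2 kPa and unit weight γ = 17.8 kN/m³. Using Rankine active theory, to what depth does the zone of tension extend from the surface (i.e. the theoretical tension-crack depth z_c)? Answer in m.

1.09 m

K_a = tan²(45° − 24.7°/2) = 0.4106; √K_a = 0.6408.
The active pressure is zero where K_a γ z = 2c√K_a, so z_c = 2c/(γ√K_a) = 2×6.2/(17.8×0.6408) = 1.087 m.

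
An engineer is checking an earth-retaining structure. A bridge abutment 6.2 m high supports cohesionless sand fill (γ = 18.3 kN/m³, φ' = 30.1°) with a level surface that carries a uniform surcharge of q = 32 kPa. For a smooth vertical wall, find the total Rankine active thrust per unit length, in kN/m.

183 kN/m

K_a = tan²(45° − φ/2) = 0.3320.
Soil triangle: ½ K_a γ H² = 0.5×0.3320×18.3×6.2² = 116.8 kN/m.
Surcharge rectangle: K_a q H = 0.3320×32×6.2 = 65.87 kN/m.
Total = 116.8 + 65.87 = 182.6 kN/m.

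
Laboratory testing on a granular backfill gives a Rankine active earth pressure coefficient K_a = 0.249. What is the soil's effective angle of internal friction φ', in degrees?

37.0°

K_a = tan²(45° − φ/2) ⇒ 45° − φ/2 = arctan(√0.249) = 26.52°.
φ = 2(45° − 26.52°) = 36.96°.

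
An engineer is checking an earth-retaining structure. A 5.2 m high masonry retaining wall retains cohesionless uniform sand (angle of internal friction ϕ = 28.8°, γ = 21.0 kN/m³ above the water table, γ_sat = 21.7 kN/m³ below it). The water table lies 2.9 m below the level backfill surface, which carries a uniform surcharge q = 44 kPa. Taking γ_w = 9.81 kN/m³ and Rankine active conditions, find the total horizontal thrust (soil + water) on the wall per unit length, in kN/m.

197 kN/m

K_a = tan²(45° − φ/2) = 0.3498.
γ' = 21.7 − 9.81 = 11.89 kN/m³. h₂ = H − d_w = 2.3 m.
σ'_h: at surface K_a·q = 15.39; at WT K_a(q+γd_w) = 36.69; at base K_a(q+γd_w+γ'h₂) = 46.25 kPa.
P₁ = ½(15.39+36.69)×2.9 = 75.51; P₂ = ½(36.69+46.25)×2.3 = 95.38; P_w = ½γ_w h₂² = 25.95.
Total = 75.51+95.38+25.95 = 196.8 kN/m.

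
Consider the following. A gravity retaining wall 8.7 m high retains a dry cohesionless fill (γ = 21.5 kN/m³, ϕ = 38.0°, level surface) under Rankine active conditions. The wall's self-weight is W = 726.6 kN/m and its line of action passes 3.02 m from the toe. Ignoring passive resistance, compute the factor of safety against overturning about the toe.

K_a = tan²(45° − 38.0°/2) = 0.2379.
P_a = ½K_aγH² = 0.5×0.2379×21.5×8.7² = 193.6 kN/m, acting at H/3 = 2.900 m above the base.
Overturning moment M_o = P_a × H/3 = 193.6 × 2.900 = 561.3.
Resisting moment M_r = W × 3.02 = 726.6 × 3.02 = 2194.
FS_overturning = M_r/M_o = 2194/561.3 = 3.909.

3.91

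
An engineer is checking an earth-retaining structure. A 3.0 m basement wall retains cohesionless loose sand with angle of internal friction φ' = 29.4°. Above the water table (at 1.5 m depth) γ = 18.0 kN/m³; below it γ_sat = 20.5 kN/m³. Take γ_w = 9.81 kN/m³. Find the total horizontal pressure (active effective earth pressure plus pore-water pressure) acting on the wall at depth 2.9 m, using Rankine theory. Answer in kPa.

K_a = (1 − sin φ)/(1 + sin φ) = 0.3415.
γ' = 20.5 − 9.81 = 10.69 kN/m³.
Effective vertical stress at 2.9 m: σ'_v = 18.0×1.5 + 10.69×1.40 = 41.97 kPa.
σ'_h = K_a σ'_v = 0.3415 × 41.97 = 14.33 kPa; u = γ_w × 1.40 = 13.73 kPa.
Total σ_h = 14.33 + 13.73 = 28.06 kPa.

28.1 kPa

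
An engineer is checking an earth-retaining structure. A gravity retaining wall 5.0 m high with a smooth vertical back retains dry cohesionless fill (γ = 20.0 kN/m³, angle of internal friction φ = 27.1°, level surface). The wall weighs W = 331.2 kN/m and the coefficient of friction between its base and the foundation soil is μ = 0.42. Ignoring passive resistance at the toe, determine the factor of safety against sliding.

1.49

K_a = tan²(45° − 27.1°/2) = 0.3741.
P_a = ½K_aγH² = 0.5×0.3741×20.0×5.0² = 93.51 kN/m, acting at H/3 = 1.667 m above the base.
FS_sliding = μW / P_a = 0.42×331.2 / 93.51 = 1.488.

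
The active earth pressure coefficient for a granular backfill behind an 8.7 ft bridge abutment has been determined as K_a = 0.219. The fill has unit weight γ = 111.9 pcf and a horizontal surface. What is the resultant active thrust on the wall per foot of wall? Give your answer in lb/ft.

P = ½ K_a γ H² = 0.5 × 0.219 × 111.9 × 8.7² = 927.4 lb/ft.

927 lb/ft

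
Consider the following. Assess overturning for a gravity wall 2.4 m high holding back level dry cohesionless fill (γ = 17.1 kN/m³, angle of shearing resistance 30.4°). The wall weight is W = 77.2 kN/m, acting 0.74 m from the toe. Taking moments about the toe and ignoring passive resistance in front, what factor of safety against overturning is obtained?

K_a = tan²(45° − 30.4°/2) = 0.3280.
P_a = ½K_aγH² = 0.5×0.3280×17.1×2.4² = 16.15 kN/m, acting at H/3 = 0.8000 m above the base.
Overturning moment M_o = P_a × H/3 = 16.15 × 0.8000 = 12.92.
Resisting moment M_r = W × 0.74 = 77.2 × 0.74 = 57.13.
FS_overturning = M_r/M_o = 57.13/12.92 = 4.421.

4.42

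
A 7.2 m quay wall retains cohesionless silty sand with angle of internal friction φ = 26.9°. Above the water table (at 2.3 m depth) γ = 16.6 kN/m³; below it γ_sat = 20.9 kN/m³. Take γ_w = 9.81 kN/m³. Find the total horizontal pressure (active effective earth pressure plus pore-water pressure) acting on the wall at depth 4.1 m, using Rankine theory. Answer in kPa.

K_a = (1 − sin φ)/(1 + sin φ) = 0.3770.
γ' = 20.9 − 9.81 = 11.09 kN/m³.
Effective vertical stress at 4.1 m: σ'_v = 16.6×2.3 + 11.09×1.80 = 58.14 kPa.
σ'_h = K_a σ'_v = 0.3770 × 58.14 = 21.92 kPa; u = γ_w × 1.80 = 17.66 kPa.
Total σ_h = 21.92 + 17.66 = 39.58 kPa.

39.6 kPa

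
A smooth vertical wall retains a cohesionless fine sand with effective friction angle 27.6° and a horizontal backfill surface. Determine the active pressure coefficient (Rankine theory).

K_a = (1 − sin φ)/(1 + sin φ) = (1 − sin 27.6°)/(1 + sin 27.6°) = 0.3668.

0.367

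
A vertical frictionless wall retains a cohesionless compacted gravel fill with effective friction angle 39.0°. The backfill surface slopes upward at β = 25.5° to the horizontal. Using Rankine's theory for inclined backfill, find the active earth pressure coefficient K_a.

0.294

K_a = cos β · (cos β − √(cos²β − cos²φ)) / (cos β + √(cos²β − cos²φ)).
cos β = 0.9026, cos φ = 0.7771, √(cos²β − cos²φ) = 0.4590.
K_a = 0.9026 × (0.9026 − 0.4590)/(0.9026 + 0.4590) = 0.2940.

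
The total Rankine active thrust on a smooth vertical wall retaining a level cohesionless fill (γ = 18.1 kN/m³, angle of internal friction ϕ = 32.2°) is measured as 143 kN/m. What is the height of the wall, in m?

7.20 m

K_a = 0.3047. P_a = ½ K_a γ H² ⇒ H = √(2P_a/(K_a γ)).
H = √(2×143/(0.3047×18.1)) = 7.201 m.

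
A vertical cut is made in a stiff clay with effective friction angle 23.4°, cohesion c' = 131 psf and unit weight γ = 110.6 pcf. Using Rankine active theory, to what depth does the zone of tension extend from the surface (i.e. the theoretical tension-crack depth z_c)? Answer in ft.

3.61 ft

K_a = tan²(45° − 23.4°/2) = 0.4315; √K_a = 0.6569.
The active pressure is zero where K_a γ z = 2c√K_a, so z_c = 2c/(γ√K_a) = 2×131/(110.6×0.6569) = 3.606 ft.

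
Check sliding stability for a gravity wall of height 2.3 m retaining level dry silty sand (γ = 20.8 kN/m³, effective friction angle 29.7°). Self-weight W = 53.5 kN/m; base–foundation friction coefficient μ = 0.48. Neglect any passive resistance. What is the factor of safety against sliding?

K_a = tan²(45° − 29.7°/2) = 0.3374.
P_a = ½K_aγH² = 0.5×0.3374×20.8×2.3² = 18.56 kN/m, acting at H/3 = 0.7667 m above the base.
FS_sliding = μW / P_a = 0.48×53.5 / 18.56 = 1.384.

1.38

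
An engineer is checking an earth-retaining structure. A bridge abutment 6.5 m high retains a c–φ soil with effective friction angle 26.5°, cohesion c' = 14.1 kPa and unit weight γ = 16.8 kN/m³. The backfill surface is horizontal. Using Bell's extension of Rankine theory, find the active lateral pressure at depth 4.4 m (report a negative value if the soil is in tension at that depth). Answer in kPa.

10.9 kPa

K_a = (1 − sin φ)/(1 + sin φ) = 0.3829.
σ_a = K_a γ z − 2c√K_a = 0.3829×16.8×4.4 − 2×14.1×0.6188 = 10.86 kPa.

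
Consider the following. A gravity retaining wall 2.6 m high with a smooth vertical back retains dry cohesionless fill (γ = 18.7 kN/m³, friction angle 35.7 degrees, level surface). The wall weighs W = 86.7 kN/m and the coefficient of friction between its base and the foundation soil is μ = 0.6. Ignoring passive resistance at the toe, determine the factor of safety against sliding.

3.13

K_a = tan²(45° − 35.7°/2) = 0.2630.
P_a = ½K_aγH² = 0.5×0.2630×18.7×2.6² = 16.62 kN/m, acting at H/3 = 0.8667 m above the base.
FS_sliding = μW / P_a = 0.6×86.7 / 16.62 = 3.129.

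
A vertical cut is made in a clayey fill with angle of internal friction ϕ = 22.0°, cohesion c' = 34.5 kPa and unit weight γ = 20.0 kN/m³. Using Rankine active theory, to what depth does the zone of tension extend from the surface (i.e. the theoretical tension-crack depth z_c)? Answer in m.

K_a = tan²(45° − 22.0°/2) = 0.4550; √K_a = 0.6745.
The active pressure is zero where K_a γ z = 2c√K_a, so z_c = 2c/(γ√K_a) = 2×34.5/(20.0×0.6745) = 5.115 m.

5.11 m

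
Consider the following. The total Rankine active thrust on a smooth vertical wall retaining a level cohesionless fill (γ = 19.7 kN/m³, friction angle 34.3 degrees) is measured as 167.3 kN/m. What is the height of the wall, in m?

7.80 m

K_a = 0.2792. P_a = ½ K_a γ H² ⇒ H = √(2P_a/(K_a γ)).
H = √(2×167.3/(0.2792×19.7)) = 7.800 m.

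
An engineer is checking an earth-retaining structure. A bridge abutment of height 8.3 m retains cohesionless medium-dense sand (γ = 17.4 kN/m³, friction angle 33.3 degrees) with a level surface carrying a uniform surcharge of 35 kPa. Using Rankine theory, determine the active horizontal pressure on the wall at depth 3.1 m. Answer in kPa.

K_a = (1 − sin φ)/(1 + sin φ) = 0.2911.
σ_v = γz + q = 17.4 × 3.1 + 35 = 88.94 kPa.
σ_h = K_a σ_v = 0.2911 × 88.94 = 25.89 kPa.

25.9 kPa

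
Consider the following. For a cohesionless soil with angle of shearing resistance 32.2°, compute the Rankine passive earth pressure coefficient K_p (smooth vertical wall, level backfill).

K_p = (1 + sin φ)/(1 − sin φ) = tan²(45° + 32.2°/2) = 3.282.

3.28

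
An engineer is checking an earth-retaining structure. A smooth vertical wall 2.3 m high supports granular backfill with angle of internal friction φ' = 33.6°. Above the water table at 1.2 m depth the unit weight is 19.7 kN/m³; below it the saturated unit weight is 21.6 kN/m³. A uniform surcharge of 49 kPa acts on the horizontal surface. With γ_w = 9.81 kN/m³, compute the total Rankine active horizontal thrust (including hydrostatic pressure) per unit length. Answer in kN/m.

K_a = tan²(45° − φ/2) = 0.2875.
γ' = 21.6 − 9.81 = 11.79 kN/m³. h₂ = H − d_w = 1.1 m.
σ'_h: at surface K_a·q = 14.09; at WT K_a(q+γd_w) = 20.88; at base K_a(q+γd_w+γ'h₂) = 24.61 kPa.
P₁ = ½(14.09+20.88)×1.2 = 20.98; P₂ = ½(20.88+24.61)×1.1 = 25.02; P_w = ½γ_w h₂² = 5.935.
Total = 20.98+25.02+5.935 = 51.94 kN/m.

51.9 kN/m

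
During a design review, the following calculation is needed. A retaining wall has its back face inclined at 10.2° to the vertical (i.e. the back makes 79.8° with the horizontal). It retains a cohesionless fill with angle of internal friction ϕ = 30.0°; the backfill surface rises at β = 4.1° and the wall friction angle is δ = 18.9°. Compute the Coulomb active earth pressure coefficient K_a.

0.401

K_a = sin²(α+φ) / [sin²α · sin(α−δ) · (1 + √{sin(φ+δ)sin(φ−β) / (sin(α−δ)sin(α+β))})²].
With α = 79.8°, φ = 30.0°, δ = 18.9°, β = 4.1°: K_a = 0.4008.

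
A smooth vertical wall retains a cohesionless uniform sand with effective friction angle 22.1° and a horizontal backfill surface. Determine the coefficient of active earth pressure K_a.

K_a = (1 − sin φ)/(1 + sin φ) = (1 − sin 22.1°)/(1 + sin 22.1°) = 0.4533.

0.453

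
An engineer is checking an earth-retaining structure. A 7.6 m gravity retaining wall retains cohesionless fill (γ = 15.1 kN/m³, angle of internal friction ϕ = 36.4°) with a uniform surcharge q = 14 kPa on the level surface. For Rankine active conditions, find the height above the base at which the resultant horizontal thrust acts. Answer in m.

K_a = 0.2552.
Triangular part P₁ = ½K_aγH² = 111.3 at H/3 = 2.533 m; rectangular part P₂ = K_a q H = 27.15 at H/2 = 3.800 m.
ȳ = (P₁·2.533 + P₂·3.800)/(P₁+P₂) = 2.782 m.

2.78 m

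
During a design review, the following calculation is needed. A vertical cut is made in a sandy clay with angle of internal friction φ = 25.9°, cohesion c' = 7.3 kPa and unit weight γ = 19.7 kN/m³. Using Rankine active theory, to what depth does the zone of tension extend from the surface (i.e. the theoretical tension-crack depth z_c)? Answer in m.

K_a = tan²(45° − 25.9°/2) = 0.3920; √K_a = 0.6261.
The active pressure is zero where K_a γ z = 2c√K_a, so z_c = 2c/(γ√K_a) = 2×7.3/(19.7×0.6261) = 1.184 m.

1.18 m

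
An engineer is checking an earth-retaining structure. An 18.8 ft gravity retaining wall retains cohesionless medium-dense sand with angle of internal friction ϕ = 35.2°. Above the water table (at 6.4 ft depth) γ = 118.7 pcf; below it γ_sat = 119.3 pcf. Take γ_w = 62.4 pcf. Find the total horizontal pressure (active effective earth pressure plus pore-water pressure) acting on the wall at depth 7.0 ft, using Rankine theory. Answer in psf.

K_a = (1 − sin φ)/(1 + sin φ) = 0.2687.
γ' = 119.3 − 62.4 = 56.90 pcf.
Effective vertical stress at 7.0 ft: σ'_v = 118.7×6.4 + 56.90×0.600 = 793.8 psf.
σ'_h = K_a σ'_v = 0.2687 × 793.8 = 213.3 psf; u = γ_w × 0.600 = 37.44 psf.
Total σ_h = 213.3 + 37.44 = 250.7 psf.

251 psf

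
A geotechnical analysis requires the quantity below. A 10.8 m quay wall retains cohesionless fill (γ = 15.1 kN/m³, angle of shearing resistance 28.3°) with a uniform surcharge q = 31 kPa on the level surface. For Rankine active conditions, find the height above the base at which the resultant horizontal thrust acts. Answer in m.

4.10 m

K_a = 0.3568.
Triangular part P₁ = ½K_aγH² = 314.2 at H/3 = 3.600 m; rectangular part P₂ = K_a q H = 119.4 at H/2 = 5.400 m.
ȳ = (P₁·3.600 + P₂·5.400)/(P₁+P₂) = 4.096 m.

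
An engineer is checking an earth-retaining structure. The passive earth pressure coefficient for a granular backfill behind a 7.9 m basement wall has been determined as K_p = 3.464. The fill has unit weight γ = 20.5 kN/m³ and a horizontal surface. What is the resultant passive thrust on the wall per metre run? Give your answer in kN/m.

2220 kN/m

P = ½ K_p γ H² = 0.5 × 3.464 × 20.5 × 7.9² = 2216 kN/m.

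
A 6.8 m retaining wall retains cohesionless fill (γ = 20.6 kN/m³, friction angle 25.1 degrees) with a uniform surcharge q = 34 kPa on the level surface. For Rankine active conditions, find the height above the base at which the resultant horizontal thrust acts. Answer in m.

K_a = 0.4043.
Triangular part P₁ = ½K_aγH² = 192.6 at H/3 = 2.267 m; rectangular part P₂ = K_a q H = 93.47 at H/2 = 3.400 m.
ȳ = (P₁·2.267 + P₂·3.400)/(P₁+P₂) = 2.637 m.

2.64 m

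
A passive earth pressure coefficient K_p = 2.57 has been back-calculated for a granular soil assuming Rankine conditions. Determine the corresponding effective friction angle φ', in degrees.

26.1°

K_p = (1+sin φ)/(1−sin φ) ⇒ sin φ = (K_p − 1)/(K_p + 1) = 0.4398.
φ = arcsin(0.4398) = 26.09°.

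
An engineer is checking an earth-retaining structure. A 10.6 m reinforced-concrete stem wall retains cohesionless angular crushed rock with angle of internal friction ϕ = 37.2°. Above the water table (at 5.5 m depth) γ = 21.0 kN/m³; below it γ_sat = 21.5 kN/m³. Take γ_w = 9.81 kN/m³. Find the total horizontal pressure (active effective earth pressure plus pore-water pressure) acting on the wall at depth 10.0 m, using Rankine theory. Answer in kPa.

85.6 kPa

K_a = (1 − sin φ)/(1 + sin φ) = 0.2464.
γ' = 21.5 − 9.81 = 11.69 kN/m³.
Effective vertical stress at 10.0 m: σ'_v = 21.0×5.5 + 11.69×4.50 = 168.1 kPa.
σ'_h = K_a σ'_v = 0.2464 × 168.1 = 41.42 kPa; u = γ_w × 4.50 = 44.15 kPa.
Total σ_h = 41.42 + 44.15 = 85.57 kPa.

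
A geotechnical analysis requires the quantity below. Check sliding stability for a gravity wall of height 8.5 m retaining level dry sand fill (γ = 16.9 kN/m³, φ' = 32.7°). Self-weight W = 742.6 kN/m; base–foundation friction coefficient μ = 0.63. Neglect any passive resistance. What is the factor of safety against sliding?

2.57

K_a = tan²(45° − 32.7°/2) = 0.2985.
P_a = ½K_aγH² = 0.5×0.2985×16.9×8.5² = 182.2 kN/m, acting at H/3 = 2.833 m above the base.
FS_sliding = μW / P_a = 0.63×742.6 / 182.2 = 2.567.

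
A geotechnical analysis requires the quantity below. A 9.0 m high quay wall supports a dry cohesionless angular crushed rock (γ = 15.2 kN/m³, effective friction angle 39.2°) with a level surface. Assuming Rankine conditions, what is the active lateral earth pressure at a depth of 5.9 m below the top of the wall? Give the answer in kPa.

K_a = (1 − sin φ)/(1 + sin φ) = 0.2255.
σ_h = K_a γ z = 0.2255 × 15.2 × 5.9 = 20.22 kPa.

20.2 kPa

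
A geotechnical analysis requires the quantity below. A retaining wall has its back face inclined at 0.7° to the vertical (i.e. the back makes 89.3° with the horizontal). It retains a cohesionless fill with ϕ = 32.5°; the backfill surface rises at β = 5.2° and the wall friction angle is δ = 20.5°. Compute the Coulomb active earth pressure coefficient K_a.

K_a = sin²(α+φ) / [sin²α · sin(α−δ) · (1 + √{sin(φ+δ)sin(φ−β) / (sin(α−δ)sin(α+β))})²].
With α = 89.3°, φ = 32.5°, δ = 20.5°, β = 5.2°: K_a = 0.2924.

0.292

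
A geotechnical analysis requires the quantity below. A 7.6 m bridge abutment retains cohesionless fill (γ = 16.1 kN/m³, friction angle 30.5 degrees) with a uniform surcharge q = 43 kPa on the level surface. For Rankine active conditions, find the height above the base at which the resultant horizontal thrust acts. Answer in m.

K_a = 0.3267.
Triangular part P₁ = ½K_aγH² = 151.9 at H/3 = 2.533 m; rectangular part P₂ = K_a q H = 106.8 at H/2 = 3.800 m.
ȳ = (P₁·2.533 + P₂·3.800)/(P₁+P₂) = 3.056 m.

3.06 m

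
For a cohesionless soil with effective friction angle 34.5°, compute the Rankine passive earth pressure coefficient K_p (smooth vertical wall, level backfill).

K_p = (1 + sin φ)/(1 − sin φ) = tan²(45° + 34.5°/2) = 3.613.

3.61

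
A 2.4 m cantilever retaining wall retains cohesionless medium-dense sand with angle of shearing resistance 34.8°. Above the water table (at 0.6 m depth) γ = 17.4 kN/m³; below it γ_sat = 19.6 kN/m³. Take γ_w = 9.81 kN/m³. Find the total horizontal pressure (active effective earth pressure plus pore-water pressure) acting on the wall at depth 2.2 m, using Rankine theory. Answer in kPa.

22.8 kPa

K_a = (1 − sin φ)/(1 + sin φ) = 0.2733.
γ' = 19.6 − 9.81 = 9.790 kN/m³.
Effective vertical stress at 2.2 m: σ'_v = 17.4×0.6 + 9.790×1.60 = 26.10 kPa.
σ'_h = K_a σ'_v = 0.2733 × 26.10 = 7.134 kPa; u = γ_w × 1.60 = 15.70 kPa.
Total σ_h = 7.134 + 15.70 = 22.83 kPa.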